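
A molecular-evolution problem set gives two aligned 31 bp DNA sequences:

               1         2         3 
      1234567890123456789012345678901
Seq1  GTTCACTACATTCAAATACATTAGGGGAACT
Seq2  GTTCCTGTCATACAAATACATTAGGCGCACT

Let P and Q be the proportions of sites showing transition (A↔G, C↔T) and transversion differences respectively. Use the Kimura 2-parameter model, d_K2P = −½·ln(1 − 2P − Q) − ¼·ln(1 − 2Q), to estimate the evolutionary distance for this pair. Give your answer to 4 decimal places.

Differing sites — 5:A/C (Tv); 6:C/T (Ti); 7:T/G (Tv); 8:A/T (Tv); 12:T/A (Tv); 26:G/C (Tv); 28:A/C (Tv).
Of the 7 differences, 1 transition and 6 transversions over 31 sites: P = 1/31 = 0.032258, Q = 6/31 = 0.193548.
d = −0.5·ln(0.741936) − 0.25·ln(0.612904) = −0.5·(-0.298492) − 0.25·(-0.489547) = 0.2716.

0.2716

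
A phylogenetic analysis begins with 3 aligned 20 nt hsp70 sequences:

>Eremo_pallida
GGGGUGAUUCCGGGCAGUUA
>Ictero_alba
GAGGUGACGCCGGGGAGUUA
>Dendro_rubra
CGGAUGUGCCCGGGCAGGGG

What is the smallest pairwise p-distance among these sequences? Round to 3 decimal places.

0.200

Pairwise Hamming distances:
  Eremo_pallida vs Ictero_alba: 4
  Eremo_pallida vs Dendro_rubra: 8
  Ictero_alba vs Dendro_rubra: 10
The smallest is 4 mismatches, between Eremo_pallida and Ictero_alba; p = 4/20 = 0.200.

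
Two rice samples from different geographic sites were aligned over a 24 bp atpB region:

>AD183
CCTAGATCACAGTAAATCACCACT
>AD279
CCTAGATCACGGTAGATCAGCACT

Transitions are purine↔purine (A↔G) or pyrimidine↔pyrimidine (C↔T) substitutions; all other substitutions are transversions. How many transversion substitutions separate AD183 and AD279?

Mismatches occur at site 11 (A/G, transition), site 15 (A/G, transition), site 20 (C/G, transversion).
Of the 3 differences, 2 transitions and 1 transversion, so the answer is 1.

1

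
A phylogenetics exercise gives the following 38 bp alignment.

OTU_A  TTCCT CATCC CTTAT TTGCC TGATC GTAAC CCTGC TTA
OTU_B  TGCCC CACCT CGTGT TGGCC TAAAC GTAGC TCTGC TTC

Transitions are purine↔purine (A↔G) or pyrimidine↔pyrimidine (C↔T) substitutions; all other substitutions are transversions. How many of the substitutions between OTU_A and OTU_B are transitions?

Differing sites — 2:T/G (Tv); 5:T/C (Ti); 8:T/C (Ti); 10:C/T (Ti); 12:T/G (Tv); 14:A/G (Ti); 17:T/G (Tv); 22:G/A (Ti); 24:T/A (Tv); 29:A/G (Ti); 31:C/T (Ti); 38:A/C (Tv).
Of the 12 differences, 7 transitions and 5 transversions, so the answer is 7.

7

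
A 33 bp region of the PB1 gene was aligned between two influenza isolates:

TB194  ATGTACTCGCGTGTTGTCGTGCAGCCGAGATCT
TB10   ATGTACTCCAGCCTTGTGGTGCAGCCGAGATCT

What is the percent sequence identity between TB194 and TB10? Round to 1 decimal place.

84.8%

The sequences differ at positions 9 (G/C), 10 (C/A), 12 (T/C), 13 (G/C), 18 (C/G).
28 of the 33 sites match, so the percent identity is 28/33 × 100 = 84.8%.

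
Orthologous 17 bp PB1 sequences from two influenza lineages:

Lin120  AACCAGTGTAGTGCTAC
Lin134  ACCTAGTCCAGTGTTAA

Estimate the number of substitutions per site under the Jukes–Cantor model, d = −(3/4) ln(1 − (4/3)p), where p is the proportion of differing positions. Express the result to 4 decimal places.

Mismatches occur at site 2 (A↔C), site 4 (C↔T), site 8 (G↔C), site 9 (T↔C), site 14 (C↔T), site 17 (C↔A).
p = 6/17 = 0.352941.
d = −0.75 · ln(1 − (4/3)·0.352941) = −0.75 · ln(0.529412) = −0.75 · (-0.635988) = 0.4770.

0.4770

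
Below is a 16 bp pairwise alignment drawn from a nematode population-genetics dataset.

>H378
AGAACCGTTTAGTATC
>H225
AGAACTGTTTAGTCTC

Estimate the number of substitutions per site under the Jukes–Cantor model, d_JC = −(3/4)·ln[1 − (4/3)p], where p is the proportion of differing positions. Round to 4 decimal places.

Mismatches occur at site 6 (C/T), site 14 (A/C).
p = 2/16 = 0.125000.
d = −0.75 · ln(1 − (4/3)·0.125000) = −0.75 · ln(0.833333) = −0.75 · (-0.182322) = 0.1367.

0.1367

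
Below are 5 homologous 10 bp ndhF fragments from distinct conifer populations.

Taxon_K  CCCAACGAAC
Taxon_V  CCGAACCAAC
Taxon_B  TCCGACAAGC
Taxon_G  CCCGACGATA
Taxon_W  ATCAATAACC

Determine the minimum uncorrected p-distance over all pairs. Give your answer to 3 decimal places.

0.200

Pairwise Hamming distances:
  Taxon_K vs Taxon_V: 2
  Taxon_K vs Taxon_B: 4
  Taxon_K vs Taxon_G: 3
  Taxon_K vs Taxon_W: 5
  Taxon_V vs Taxon_B: 5
  Taxon_V vs Taxon_G: 5
  Taxon_V vs Taxon_W: 6
  Taxon_B vs Taxon_G: 4
  Taxon_B vs Taxon_W: 5
  Taxon_G vs Taxon_W: 7
The smallest is 2 mismatches, between Taxon_K and Taxon_V; p = 2/10 = 0.200.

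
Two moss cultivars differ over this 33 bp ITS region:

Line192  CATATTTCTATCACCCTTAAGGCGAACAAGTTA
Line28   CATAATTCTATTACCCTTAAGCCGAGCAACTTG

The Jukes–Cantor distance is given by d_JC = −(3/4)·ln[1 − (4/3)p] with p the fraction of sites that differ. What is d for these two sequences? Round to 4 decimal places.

The sequences differ at positions 5 (T/A), 12 (C/T), 22 (G/C), 26 (A/G), 30 (G/C), 33 (A/G).
p = 6/33 = 0.181818.
d = −0.75 · ln(1 − (4/3)·0.181818) = −0.75 · ln(0.757576) = −0.75 · (-0.277631) = 0.2082.

0.2082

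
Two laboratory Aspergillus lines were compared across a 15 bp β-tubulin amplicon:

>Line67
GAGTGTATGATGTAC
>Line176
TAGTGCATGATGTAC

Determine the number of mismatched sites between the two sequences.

2

The sequences differ at positions 1 (G/T), 6 (T/C).
That gives 2 mismatches out of 15 aligned sites, so the Hamming distance is 2.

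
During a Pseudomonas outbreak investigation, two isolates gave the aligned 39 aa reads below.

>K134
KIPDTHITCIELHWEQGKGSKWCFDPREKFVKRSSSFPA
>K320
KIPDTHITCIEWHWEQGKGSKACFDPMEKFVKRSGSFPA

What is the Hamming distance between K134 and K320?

4

Mismatches occur at site 12 (L↔W), site 22 (W↔A), site 27 (R↔M), site 35 (S↔G).
That gives 4 mismatches out of 39 aligned sites, so the Hamming distance is 4.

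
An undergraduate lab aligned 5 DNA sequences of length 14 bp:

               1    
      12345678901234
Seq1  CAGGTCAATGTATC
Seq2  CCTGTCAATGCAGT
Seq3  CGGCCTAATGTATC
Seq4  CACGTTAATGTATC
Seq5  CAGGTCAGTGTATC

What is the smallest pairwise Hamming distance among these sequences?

Pairwise Hamming distances:
  Seq1 vs Seq2: 5
  Seq1 vs Seq3: 4
  Seq1 vs Seq4: 2
  Seq1 vs Seq5: 1
  Seq2 vs Seq3: 8
  Seq2 vs Seq4: 6
  Seq2 vs Seq5: 6
  Seq3 vs Seq4: 4
  Seq3 vs Seq5: 5
  Seq4 vs Seq5: 3
The smallest is 1, between Seq1 and Seq5.

1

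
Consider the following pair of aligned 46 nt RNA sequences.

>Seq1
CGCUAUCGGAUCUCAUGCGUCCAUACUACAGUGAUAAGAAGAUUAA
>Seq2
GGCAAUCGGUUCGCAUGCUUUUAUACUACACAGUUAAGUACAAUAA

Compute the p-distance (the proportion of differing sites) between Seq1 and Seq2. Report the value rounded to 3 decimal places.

Mismatches occur at site 1 (C→G), site 4 (U→A), site 10 (A→U), site 13 (U→G), site 19 (G→U), site 21 (C→U), site 22 (C→U), site 31 (G→C), site 32 (U→A), site 34 (A→U), site 39 (A→U), site 41 (G→C), site 43 (U→A).
There are 13 differences over 46 sites, so p = 13/46 = 0.283.

0.283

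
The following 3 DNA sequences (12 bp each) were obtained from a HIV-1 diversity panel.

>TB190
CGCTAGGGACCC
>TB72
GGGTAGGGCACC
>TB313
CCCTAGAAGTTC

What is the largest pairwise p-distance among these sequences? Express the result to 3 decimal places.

Pairwise Hamming distances:
  TB190 vs TB72: 4
  TB190 vs TB313: 6
  TB72 vs TB313: 8
The largest is 8 mismatches, between TB72 and TB313; p = 8/12 = 0.667.

0.667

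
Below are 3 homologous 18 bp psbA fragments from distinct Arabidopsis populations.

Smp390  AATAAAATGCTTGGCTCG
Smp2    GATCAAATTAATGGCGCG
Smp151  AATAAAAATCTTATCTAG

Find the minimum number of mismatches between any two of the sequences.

Pairwise Hamming distances:
  Smp390 vs Smp2: 6
  Smp390 vs Smp151: 5
  Smp2 vs Smp151: 9
The smallest is 5, between Smp390 and Smp151.

5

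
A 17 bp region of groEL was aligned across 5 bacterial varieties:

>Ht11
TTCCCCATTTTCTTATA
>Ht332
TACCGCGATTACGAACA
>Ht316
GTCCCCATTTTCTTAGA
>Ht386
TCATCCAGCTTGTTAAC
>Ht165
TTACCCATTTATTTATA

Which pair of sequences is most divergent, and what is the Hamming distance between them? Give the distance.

Pairwise Hamming distances:
  Ht11 vs Ht332: 8
  Ht11 vs Ht316: 2
  Ht11 vs Ht386: 8
  Ht11 vs Ht165: 3
  Ht332 vs Ht316: 9
  Ht332 vs Ht386: 13
  Ht332 vs Ht165: 9
  Ht316 vs Ht386: 9
  Ht316 vs Ht165: 5
  Ht386 vs Ht165: 8
The largest is 13, between Ht332 and Ht386.

13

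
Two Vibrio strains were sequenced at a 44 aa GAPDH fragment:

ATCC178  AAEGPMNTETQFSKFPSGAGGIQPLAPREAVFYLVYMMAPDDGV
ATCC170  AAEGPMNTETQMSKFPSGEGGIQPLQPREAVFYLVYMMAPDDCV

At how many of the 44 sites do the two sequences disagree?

Differing sites — 12:F/M; 19:A/E; 26:A/Q; 43:G/C.
That gives 4 mismatches out of 44 aligned sites, so the Hamming distance is 4.

4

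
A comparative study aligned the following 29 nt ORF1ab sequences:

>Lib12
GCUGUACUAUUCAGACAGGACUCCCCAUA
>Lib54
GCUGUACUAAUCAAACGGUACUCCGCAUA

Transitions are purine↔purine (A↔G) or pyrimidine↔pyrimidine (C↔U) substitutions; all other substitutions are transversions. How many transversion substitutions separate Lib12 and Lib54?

3

The sequences differ at positions 10 (U/A, transversion), 14 (G/A, transition), 17 (A/G, transition), 19 (G/U, transversion), 25 (C/G, transversion).
Of the 5 differences, 2 transitions and 3 transversions, so the answer is 3.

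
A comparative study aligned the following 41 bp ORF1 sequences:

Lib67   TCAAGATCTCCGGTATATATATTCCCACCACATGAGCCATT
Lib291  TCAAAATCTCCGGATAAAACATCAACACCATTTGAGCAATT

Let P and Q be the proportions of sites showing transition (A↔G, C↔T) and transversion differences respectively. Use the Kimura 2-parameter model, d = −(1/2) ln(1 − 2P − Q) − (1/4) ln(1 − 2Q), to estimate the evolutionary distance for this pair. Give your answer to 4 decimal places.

0.3710

Mismatches occur at site 5 (G→A, transition), site 14 (T→A, transversion), site 15 (A→T, transversion), site 16 (T→A, transversion), site 18 (T→A, transversion), site 20 (T→C, transition), site 23 (T→C, transition), site 24 (C→A, transversion), site 25 (C→A, transversion), site 31 (C→T, transition), site 32 (A→T, transversion), site 38 (C→A, transversion).
Of the 12 differences, 4 transitions and 8 transversions over 41 sites: P = 4/41 = 0.097561, Q = 8/41 = 0.195122.
d = −0.5·ln(0.609756) − 0.25·ln(0.609756) = −0.5·(-0.494696) − 0.25·(-0.494696) = 0.3710.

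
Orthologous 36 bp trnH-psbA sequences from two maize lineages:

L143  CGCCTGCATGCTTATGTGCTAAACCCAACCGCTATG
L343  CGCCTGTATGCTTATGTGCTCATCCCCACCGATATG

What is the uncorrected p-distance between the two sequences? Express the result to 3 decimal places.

Mismatches occur at site 7 (C/T), site 21 (A/C), site 23 (A/T), site 27 (A/C), site 32 (C/A).
There are 5 differences over 36 sites, so p = 5/36 = 0.139.

0.139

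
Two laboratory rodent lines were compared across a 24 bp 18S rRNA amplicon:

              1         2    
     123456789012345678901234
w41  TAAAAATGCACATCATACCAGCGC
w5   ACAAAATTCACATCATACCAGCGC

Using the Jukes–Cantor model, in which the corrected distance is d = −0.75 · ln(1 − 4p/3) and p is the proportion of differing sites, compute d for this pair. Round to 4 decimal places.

0.1367

Differing sites — 1:T/A; 2:A/C; 8:G/T.
p = 3/24 = 0.125000.
d = −0.75 · ln(1 − (4/3)·0.125000) = −0.75 · ln(0.833333) = −0.75 · (-0.182322) = 0.1367.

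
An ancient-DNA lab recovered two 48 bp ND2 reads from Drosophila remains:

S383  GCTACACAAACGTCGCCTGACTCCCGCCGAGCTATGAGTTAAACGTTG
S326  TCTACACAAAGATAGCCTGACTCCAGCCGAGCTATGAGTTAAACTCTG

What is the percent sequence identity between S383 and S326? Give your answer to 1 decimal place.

Differing sites — 1:G/T; 11:C/G; 12:G/A; 14:C/A; 25:C/A; 45:G/T; 46:T/C.
41 of the 48 sites match, so the percent identity is 41/48 × 100 = 85.4%.

85.4%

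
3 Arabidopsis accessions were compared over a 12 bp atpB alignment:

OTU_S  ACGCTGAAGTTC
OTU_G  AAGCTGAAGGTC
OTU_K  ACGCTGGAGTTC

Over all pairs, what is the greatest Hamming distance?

Pairwise Hamming distances:
  OTU_S vs OTU_G: 2
  OTU_S vs OTU_K: 1
  OTU_G vs OTU_K: 3
The largest is 3, between OTU_G and OTU_K.

3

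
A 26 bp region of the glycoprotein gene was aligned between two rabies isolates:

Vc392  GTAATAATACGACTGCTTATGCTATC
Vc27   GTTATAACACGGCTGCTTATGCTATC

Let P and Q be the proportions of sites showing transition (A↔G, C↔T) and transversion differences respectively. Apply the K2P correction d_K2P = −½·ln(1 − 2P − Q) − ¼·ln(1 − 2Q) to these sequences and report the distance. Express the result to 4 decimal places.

0.1268

Differing sites — 3:A/T (Tv); 8:T/C (Ti); 12:A/G (Ti).
Of the 3 differences, 2 transitions and 1 transversion over 26 sites: P = 2/26 = 0.076923, Q = 1/26 = 0.038462.
d = −0.5·ln(0.807692) − 0.25·ln(0.923076) = −0.5·(-0.213574) − 0.25·(-0.080044) = 0.1268.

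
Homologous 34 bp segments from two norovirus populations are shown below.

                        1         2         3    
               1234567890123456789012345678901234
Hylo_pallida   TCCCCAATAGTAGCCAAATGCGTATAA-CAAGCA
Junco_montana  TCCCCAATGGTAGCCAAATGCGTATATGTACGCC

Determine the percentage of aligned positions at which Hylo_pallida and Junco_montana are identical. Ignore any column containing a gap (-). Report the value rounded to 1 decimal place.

84.8%

Excluding the 1 gap column leaves 33 comparable sites.
The sequences differ at positions 9 (A/G), 27 (A/T), 29 (C/T), 31 (A/C), 34 (A/C).
28 of the 33 comparable sites match, so the percent identity is 28/33 × 100 = 84.8%.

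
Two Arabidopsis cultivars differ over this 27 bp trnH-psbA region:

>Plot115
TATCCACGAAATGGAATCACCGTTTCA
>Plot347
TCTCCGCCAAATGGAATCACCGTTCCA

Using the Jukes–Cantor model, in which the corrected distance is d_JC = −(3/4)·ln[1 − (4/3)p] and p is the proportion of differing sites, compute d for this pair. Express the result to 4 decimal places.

0.1650

The sequences differ at positions 2 (A/C), 6 (A/G), 8 (G/C), 25 (T/C).
p = 4/27 = 0.148148.
d = −0.75 · ln(1 − (4/3)·0.148148) = −0.75 · ln(0.802469) = −0.75 · (-0.220062) = 0.1650.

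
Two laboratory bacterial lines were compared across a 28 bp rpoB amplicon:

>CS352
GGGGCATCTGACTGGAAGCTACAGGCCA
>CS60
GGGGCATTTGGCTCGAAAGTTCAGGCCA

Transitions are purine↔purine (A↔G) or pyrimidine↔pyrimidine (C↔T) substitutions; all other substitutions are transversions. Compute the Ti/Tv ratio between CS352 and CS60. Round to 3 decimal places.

1.000

The sequences differ at positions 8 (C/T, transition), 11 (A/G, transition), 14 (G/C, transversion), 18 (G/A, transition), 19 (C/G, transversion), 21 (A/T, transversion).
Of the 6 differences, 3 transitions and 3 transversions, so Ti/Tv = 3/3 = 1.000.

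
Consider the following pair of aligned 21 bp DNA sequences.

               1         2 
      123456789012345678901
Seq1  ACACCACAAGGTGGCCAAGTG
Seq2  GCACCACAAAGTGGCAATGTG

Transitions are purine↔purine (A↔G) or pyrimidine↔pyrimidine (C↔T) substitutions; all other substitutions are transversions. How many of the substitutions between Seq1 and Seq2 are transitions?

Differing sites — 1:A/G (Ti); 10:G/A (Ti); 16:C/A (Tv); 18:A/T (Tv).
Of the 4 differences, 2 transitions and 2 transversions, so the answer is 2.

2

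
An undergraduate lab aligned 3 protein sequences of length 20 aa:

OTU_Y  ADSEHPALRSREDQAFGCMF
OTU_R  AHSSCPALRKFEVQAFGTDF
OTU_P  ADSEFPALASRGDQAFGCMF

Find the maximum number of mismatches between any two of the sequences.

10

Pairwise Hamming distances:
  OTU_Y vs OTU_R: 8
  OTU_Y vs OTU_P: 3
  OTU_R vs OTU_P: 10
The largest is 10, between OTU_R and OTU_P.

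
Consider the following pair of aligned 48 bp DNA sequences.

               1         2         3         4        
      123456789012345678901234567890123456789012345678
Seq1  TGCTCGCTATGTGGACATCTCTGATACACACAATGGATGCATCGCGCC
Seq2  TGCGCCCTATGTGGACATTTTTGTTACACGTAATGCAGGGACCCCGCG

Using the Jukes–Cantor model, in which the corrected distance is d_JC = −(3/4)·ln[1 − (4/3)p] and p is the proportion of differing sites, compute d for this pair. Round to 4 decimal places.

The sequences differ at positions 4 (T/G), 6 (G/C), 19 (C/T), 21 (C/T), 24 (A/T), 30 (A/G), 31 (C/T), 36 (G/C), 38 (T/G), 40 (C/G), 42 (T/C), 44 (G/C), 48 (C/G).
p = 13/48 = 0.270833.
d = −0.75 · ln(1 − (4/3)·0.270833) = −0.75 · ln(0.638889) = −0.75 · (-0.448025) = 0.3360.

0.3360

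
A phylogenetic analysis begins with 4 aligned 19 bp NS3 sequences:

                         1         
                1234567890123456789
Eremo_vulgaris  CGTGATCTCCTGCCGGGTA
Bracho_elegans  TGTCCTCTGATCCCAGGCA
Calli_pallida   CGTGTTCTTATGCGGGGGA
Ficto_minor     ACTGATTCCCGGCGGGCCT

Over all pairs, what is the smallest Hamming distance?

5

Pairwise Hamming distances:
  Eremo_vulgaris vs Bracho_elegans: 8
  Eremo_vulgaris vs Calli_pallida: 5
  Eremo_vulgaris vs Ficto_minor: 9
  Bracho_elegans vs Calli_pallida: 8
  Bracho_elegans vs Ficto_minor: 14
  Calli_pallida vs Ficto_minor: 11
The smallest is 5, between Eremo_vulgaris and Calli_pallida.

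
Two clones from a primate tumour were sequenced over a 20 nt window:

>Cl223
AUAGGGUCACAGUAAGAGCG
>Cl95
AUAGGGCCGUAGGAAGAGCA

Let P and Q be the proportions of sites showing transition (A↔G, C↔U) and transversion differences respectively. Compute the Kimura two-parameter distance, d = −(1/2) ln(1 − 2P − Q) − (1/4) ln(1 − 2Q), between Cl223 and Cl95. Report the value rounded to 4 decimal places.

Differing sites — 7:U/C (Ti); 9:A/G (Ti); 10:C/U (Ti); 13:U/G (Tv); 20:G/A (Ti).
Of the 5 differences, 4 transitions and 1 transversion over 20 sites: P = 4/20 = 0.200000, Q = 1/20 = 0.050000.
d = −0.5·ln(0.550000) − 0.25·ln(0.900000) = −0.5·(-0.597837) − 0.25·(-0.105361) = 0.3253.

0.3253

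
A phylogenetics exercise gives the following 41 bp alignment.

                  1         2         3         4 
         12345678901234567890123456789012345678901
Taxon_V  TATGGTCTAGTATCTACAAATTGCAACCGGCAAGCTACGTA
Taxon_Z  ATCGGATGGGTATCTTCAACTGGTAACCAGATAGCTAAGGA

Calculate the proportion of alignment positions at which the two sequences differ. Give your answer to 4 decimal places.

Differing sites — 1:T/A; 2:A/T; 3:T/C; 6:T/A; 7:C/T; 8:T/G; 9:A/G; 16:A/T; 20:A/C; 22:T/G; 24:C/T; 29:G/A; 31:C/A; 32:A/T; 38:C/A; 40:T/G.
There are 16 differences over 41 sites, so p = 16/41 = 0.3902.

0.3902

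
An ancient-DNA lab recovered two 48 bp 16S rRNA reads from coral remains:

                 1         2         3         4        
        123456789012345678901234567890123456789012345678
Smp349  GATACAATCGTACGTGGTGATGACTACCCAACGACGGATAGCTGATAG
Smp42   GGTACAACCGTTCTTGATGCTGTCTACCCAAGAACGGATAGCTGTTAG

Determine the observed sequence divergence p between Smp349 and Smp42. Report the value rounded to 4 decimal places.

0.2083

Differing sites — 2:A/G; 8:T/C; 12:A/T; 14:G/T; 17:G/A; 20:A/C; 23:A/T; 32:C/G; 33:G/A; 45:A/T.
There are 10 differences over 48 sites, so p = 10/48 = 0.2083.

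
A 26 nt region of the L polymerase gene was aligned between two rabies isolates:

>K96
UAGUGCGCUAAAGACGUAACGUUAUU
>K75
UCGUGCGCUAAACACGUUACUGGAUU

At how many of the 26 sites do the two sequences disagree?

Differing sites — 2:A/C; 13:G/C; 18:A/U; 21:G/U; 22:U/G; 23:U/G.
That gives 6 mismatches out of 26 aligned sites, so the Hamming distance is 6.

6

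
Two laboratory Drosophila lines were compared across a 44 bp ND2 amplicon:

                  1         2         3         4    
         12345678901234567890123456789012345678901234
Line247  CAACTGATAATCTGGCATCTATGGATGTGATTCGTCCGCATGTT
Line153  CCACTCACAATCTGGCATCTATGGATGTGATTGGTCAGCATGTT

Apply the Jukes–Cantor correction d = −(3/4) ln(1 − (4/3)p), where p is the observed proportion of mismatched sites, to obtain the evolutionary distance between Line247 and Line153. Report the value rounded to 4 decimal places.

Mismatches occur at site 2 (A↔C), site 6 (G↔C), site 8 (T↔C), site 33 (C↔G), site 37 (C↔A).
p = 5/44 = 0.113636.
d = −0.75 · ln(1 − (4/3)·0.113636) = −0.75 · ln(0.848485) = −0.75 · (-0.164303) = 0.1232.

0.1232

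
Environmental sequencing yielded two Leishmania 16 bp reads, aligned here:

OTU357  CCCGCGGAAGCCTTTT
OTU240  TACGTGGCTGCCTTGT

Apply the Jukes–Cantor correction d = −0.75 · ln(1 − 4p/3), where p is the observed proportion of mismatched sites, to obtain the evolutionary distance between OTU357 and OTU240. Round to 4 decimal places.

0.5199

Mismatches occur at site 1 (C→T), site 2 (C→A), site 5 (C→T), site 8 (A→C), site 9 (A→T), site 15 (T→G).
p = 6/16 = 0.375000.
d = −0.75 · ln(1 − (4/3)·0.375000) = −0.75 · ln(0.500000) = −0.75 · (-0.693147) = 0.5199.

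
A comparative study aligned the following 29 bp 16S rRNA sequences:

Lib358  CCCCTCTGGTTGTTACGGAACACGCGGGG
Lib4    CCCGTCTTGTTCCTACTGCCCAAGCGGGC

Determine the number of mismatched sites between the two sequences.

9

Mismatches occur at site 4 (C→G), site 8 (G→T), site 12 (G→C), site 13 (T→C), site 17 (G→T), site 19 (A→C), site 20 (A→C), site 23 (C→A), site 29 (G→C).
That gives 9 mismatches out of 29 aligned sites, so the Hamming distance is 9.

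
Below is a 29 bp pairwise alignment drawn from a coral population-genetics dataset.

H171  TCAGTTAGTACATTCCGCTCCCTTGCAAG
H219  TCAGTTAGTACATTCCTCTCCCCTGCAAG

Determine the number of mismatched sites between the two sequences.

2

Differing sites — 17:G/T; 23:T/C.
That gives 2 mismatches out of 29 aligned sites, so the Hamming distance is 2.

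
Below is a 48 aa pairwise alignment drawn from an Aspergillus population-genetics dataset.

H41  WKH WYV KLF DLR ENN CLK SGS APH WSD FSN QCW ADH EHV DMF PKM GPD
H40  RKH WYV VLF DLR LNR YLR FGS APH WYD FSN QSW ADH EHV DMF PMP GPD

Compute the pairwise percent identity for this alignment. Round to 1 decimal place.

77.1%

The sequences differ at positions 1 (W/R), 7 (K/V), 13 (E/L), 15 (N/R), 16 (C/Y), 18 (K/R), 19 (S/F), 26 (S/Y), 32 (C/S), 44 (K/M), 45 (M/P).
37 of the 48 sites match, so the percent identity is 37/48 × 100 = 77.1%.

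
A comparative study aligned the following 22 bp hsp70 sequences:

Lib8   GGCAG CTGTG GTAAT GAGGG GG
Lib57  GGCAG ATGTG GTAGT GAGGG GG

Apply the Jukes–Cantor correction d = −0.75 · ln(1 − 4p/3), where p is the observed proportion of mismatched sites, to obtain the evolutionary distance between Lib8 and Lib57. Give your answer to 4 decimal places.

0.0969

Differing sites — 6:C/A; 14:A/G.
p = 2/22 = 0.090909.
d = −0.75 · ln(1 − (4/3)·0.090909) = −0.75 · ln(0.878788) = −0.75 · (-0.129212) = 0.0969.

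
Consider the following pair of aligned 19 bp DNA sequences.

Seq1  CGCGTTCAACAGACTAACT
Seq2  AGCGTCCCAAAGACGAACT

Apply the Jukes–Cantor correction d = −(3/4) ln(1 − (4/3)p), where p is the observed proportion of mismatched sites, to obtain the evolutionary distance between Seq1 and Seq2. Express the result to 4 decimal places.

Differing sites — 1:C/A; 6:T/C; 8:A/C; 10:C/A; 15:T/G.
p = 5/19 = 0.263158.
d = −0.75 · ln(1 − (4/3)·0.263158) = −0.75 · ln(0.649123) = −0.75 · (-0.432133) = 0.3241.

0.3241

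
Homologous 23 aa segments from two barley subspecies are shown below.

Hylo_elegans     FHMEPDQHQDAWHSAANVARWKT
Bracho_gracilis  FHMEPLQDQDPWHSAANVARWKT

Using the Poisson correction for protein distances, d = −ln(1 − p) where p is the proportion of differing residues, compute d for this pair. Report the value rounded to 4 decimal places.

Differing sites — 6:D/L; 8:H/D; 11:A/P.
p = 3/23 = 0.130435.
d = −ln(1 − 0.130435) = −ln(0.869565) = 0.1398.

0.1398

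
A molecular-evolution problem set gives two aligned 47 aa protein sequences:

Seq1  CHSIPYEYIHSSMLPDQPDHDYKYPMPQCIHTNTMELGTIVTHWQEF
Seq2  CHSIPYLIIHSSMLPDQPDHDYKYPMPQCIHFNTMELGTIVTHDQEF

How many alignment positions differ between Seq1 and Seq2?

Differing sites — 7:E/L; 8:Y/I; 32:T/F; 44:W/D.
That gives 4 mismatches out of 47 aligned sites, so the Hamming distance is 4.

4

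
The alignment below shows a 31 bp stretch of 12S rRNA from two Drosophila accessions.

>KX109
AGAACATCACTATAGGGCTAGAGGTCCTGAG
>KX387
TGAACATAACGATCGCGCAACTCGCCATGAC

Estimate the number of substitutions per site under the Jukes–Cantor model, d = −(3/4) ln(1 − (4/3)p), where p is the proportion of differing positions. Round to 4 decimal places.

0.5445

The sequences differ at positions 1 (A/T), 8 (C/A), 11 (T/G), 14 (A/C), 16 (G/C), 19 (T/A), 21 (G/C), 22 (A/T), 23 (G/C), 25 (T/C), 27 (C/A), 31 (G/C).
p = 12/31 = 0.387097.
d = −0.75 · ln(1 − (4/3)·0.387097) = −0.75 · ln(0.483871) = −0.75 · (-0.725937) = 0.5445.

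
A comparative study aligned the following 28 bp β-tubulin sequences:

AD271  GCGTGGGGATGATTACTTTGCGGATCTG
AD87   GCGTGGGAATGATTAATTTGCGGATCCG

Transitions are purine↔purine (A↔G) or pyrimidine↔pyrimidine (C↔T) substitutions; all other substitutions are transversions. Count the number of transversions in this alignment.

Differing sites — 8:G/A (Ti); 16:C/A (Tv); 27:T/C (Ti).
Of the 3 differences, 2 transitions and 1 transversion, so the answer is 1.

1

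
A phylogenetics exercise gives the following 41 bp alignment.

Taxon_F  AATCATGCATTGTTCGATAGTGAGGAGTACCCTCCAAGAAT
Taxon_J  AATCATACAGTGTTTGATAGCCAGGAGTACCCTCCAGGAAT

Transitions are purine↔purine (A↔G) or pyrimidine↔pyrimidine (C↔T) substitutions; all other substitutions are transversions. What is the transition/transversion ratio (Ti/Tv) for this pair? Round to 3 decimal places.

Mismatches occur at site 7 (G↔A, transition), site 10 (T↔G, transversion), site 15 (C↔T, transition), site 21 (T↔C, transition), site 22 (G↔C, transversion), site 37 (A↔G, transition).
Of the 6 differences, 4 transitions and 2 transversions, so Ti/Tv = 4/2 = 2.000.

2.000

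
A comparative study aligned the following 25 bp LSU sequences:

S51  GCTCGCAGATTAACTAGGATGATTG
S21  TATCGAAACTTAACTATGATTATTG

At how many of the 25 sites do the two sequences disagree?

Differing sites — 1:G/T; 2:C/A; 6:C/A; 8:G/A; 9:A/C; 17:G/T; 21:G/T.
That gives 7 mismatches out of 25 aligned sites, so the Hamming distance is 7.

7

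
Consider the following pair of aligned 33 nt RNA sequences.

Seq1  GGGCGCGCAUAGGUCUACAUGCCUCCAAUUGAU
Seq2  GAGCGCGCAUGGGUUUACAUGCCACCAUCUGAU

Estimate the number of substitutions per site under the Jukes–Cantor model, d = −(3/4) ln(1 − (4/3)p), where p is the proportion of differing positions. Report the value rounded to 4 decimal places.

0.2082

The sequences differ at positions 2 (G/A), 11 (A/G), 15 (C/U), 24 (U/A), 28 (A/U), 29 (U/C).
p = 6/33 = 0.181818.
d = −0.75 · ln(1 − (4/3)·0.181818) = −0.75 · ln(0.757576) = −0.75 · (-0.277631) = 0.2082.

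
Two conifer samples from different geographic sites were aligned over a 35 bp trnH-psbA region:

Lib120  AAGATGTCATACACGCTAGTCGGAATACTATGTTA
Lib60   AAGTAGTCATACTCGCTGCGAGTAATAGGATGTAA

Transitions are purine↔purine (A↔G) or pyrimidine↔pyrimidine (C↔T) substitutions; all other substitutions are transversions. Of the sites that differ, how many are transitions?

1

The sequences differ at positions 4 (A/T, transversion), 5 (T/A, transversion), 13 (A/T, transversion), 18 (A/G, transition), 19 (G/C, transversion), 20 (T/G, transversion), 21 (C/A, transversion), 23 (G/T, transversion), 28 (C/G, transversion), 29 (T/G, transversion), 34 (T/A, transversion).
Of the 11 differences, 1 transition and 10 transversions, so the answer is 1.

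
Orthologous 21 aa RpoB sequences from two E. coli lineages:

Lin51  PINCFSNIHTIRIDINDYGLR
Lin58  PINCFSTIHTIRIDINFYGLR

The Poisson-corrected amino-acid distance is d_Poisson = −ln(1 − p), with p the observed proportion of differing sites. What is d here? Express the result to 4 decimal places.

0.1001

Mismatches occur at site 7 (N↔T), site 17 (D↔F).
p = 2/21 = 0.095238.
d = −ln(1 − 0.095238) = −ln(0.904762) = 0.1001.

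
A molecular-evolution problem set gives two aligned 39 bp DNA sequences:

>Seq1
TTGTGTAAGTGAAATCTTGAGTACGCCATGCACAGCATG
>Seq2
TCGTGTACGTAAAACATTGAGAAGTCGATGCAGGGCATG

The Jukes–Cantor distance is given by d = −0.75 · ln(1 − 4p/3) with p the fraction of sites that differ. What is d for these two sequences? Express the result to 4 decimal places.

0.3538

Differing sites — 2:T/C; 8:A/C; 11:G/A; 15:T/C; 16:C/A; 22:T/A; 24:C/G; 25:G/T; 27:C/G; 33:C/G; 34:A/G.
p = 11/39 = 0.282051.
d = −0.75 · ln(1 − (4/3)·0.282051) = −0.75 · ln(0.623932) = −0.75 · (-0.471714) = 0.3538.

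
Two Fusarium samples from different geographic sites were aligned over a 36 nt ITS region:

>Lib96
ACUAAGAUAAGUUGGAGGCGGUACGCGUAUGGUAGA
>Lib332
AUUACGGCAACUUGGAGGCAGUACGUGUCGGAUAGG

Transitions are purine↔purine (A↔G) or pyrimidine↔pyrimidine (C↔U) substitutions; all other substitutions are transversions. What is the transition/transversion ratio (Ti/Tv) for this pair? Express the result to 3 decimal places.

Mismatches occur at site 2 (C/U, transition), site 5 (A/C, transversion), site 7 (A/G, transition), site 8 (U/C, transition), site 11 (G/C, transversion), site 20 (G/A, transition), site 26 (C/U, transition), site 29 (A/C, transversion), site 30 (U/G, transversion), site 32 (G/A, transition), site 36 (A/G, transition).
Of the 11 differences, 7 transitions and 4 transversions, so Ti/Tv = 7/4 = 1.750.

1.750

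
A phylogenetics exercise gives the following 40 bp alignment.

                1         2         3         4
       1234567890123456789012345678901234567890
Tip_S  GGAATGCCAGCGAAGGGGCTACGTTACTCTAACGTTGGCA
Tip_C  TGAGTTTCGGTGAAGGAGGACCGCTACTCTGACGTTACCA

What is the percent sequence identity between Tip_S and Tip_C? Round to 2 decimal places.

65.00%

The sequences differ at positions 1 (G/T), 4 (A/G), 6 (G/T), 7 (C/T), 9 (A/G), 11 (C/T), 17 (G/A), 19 (C/G), 20 (T/A), 21 (A/C), 24 (T/C), 31 (A/G), 37 (G/A), 38 (G/C).
26 of the 40 sites match, so the percent identity is 26/40 × 100 = 65.00%.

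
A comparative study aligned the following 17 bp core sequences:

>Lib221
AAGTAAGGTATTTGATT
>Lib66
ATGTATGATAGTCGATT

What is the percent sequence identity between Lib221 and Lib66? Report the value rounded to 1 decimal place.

The sequences differ at positions 2 (A/T), 6 (A/T), 8 (G/A), 11 (T/G), 13 (T/C).
12 of the 17 sites match, so the percent identity is 12/17 × 100 = 70.6%.

70.6%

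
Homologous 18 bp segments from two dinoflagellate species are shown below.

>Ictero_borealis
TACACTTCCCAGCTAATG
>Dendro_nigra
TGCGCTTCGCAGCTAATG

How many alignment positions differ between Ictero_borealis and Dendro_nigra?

3

The sequences differ at positions 2 (A/G), 4 (A/G), 9 (C/G).
That gives 3 mismatches out of 18 aligned sites, so the Hamming distance is 3.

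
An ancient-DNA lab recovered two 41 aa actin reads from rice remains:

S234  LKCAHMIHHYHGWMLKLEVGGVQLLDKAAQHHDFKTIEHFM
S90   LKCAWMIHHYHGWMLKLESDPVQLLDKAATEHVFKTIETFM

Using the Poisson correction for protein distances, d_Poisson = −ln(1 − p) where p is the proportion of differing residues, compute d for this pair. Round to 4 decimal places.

0.2171

Differing sites — 5:H/W; 19:V/S; 20:G/D; 21:G/P; 30:Q/T; 31:H/E; 33:D/V; 39:H/T.
p = 8/41 = 0.195122.
d = −ln(1 − 0.195122) = −ln(0.804878) = 0.2171.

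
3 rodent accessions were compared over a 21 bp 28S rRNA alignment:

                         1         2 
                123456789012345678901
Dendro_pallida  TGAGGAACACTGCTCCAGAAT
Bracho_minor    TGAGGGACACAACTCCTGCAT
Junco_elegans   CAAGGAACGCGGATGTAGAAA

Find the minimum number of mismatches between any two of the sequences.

Pairwise Hamming distances:
  Dendro_pallida vs Bracho_minor: 5
  Dendro_pallida vs Junco_elegans: 8
  Bracho_minor vs Junco_elegans: 12
The smallest is 5, between Dendro_pallida and Bracho_minor.

5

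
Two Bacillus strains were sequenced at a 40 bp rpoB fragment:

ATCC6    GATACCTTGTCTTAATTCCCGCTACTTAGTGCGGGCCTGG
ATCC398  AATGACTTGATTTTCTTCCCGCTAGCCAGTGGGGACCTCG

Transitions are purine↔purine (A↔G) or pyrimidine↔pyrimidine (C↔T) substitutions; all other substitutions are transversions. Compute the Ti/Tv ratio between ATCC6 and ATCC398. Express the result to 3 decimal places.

The sequences differ at positions 1 (G/A, transition), 4 (A/G, transition), 5 (C/A, transversion), 10 (T/A, transversion), 11 (C/T, transition), 14 (A/T, transversion), 15 (A/C, transversion), 25 (C/G, transversion), 26 (T/C, transition), 27 (T/C, transition), 32 (C/G, transversion), 35 (G/A, transition), 39 (G/C, transversion).
Of the 13 differences, 6 transitions and 7 transversions, so Ti/Tv = 6/7 = 0.857.

0.857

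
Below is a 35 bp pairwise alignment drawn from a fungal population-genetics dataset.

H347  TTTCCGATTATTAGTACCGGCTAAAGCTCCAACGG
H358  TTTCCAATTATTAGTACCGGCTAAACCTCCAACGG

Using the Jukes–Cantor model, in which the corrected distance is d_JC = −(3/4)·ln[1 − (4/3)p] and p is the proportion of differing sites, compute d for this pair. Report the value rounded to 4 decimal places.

0.0594

The sequences differ at positions 6 (G/A), 26 (G/C).
p = 2/35 = 0.057143.
d = −0.75 · ln(1 − (4/3)·0.057143) = −0.75 · ln(0.923809) = −0.75 · (-0.079250) = 0.0594.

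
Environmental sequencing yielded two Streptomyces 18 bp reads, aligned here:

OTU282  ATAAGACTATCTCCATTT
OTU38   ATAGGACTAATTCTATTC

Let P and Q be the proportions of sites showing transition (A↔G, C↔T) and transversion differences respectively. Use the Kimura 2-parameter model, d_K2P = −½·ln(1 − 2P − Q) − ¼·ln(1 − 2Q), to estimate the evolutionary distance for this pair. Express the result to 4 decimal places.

The sequences differ at positions 4 (A/G, transition), 10 (T/A, transversion), 11 (C/T, transition), 14 (C/T, transition), 18 (T/C, transition).
Of the 5 differences, 4 transitions and 1 transversion over 18 sites: P = 4/18 = 0.222222, Q = 1/18 = 0.055556.
d = −0.5·ln(0.500000) − 0.25·ln(0.888888) = −0.5·(-0.693147) − 0.25·(-0.117784) = 0.3760.

0.3760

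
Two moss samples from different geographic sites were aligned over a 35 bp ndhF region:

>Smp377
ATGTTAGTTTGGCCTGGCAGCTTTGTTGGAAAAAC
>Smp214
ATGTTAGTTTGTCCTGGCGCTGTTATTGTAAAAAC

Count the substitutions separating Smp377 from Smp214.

Differing sites — 12:G/T; 19:A/G; 20:G/C; 21:C/T; 22:T/G; 25:G/A; 29:G/T.
That gives 7 mismatches out of 35 aligned sites, so the Hamming distance is 7.

7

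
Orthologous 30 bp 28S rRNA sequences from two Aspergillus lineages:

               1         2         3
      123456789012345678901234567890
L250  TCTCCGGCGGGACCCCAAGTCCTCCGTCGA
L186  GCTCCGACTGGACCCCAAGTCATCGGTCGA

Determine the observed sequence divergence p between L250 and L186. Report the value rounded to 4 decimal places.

0.1667

Mismatches occur at site 1 (T→G), site 7 (G→A), site 9 (G→T), site 22 (C→A), site 25 (C→G).
There are 5 differences over 30 sites, so p = 5/30 = 0.1667.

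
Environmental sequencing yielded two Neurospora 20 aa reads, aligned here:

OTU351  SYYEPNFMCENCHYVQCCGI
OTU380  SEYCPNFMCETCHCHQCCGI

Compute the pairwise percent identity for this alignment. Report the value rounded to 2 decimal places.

Mismatches occur at site 2 (Y→E), site 4 (E→C), site 11 (N→T), site 14 (Y→C), site 15 (V→H).
15 of the 20 sites match, so the percent identity is 15/20 × 100 = 75.00%.

75.00%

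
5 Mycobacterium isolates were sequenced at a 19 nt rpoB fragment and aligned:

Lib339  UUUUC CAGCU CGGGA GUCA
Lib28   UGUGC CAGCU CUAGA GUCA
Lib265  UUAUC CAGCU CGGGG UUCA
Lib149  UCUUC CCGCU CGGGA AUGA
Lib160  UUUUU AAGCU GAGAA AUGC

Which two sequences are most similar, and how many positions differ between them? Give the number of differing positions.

Pairwise Hamming distances:
  Lib339 vs Lib28: 4
  Lib339 vs Lib265: 3
  Lib339 vs Lib149: 4
  Lib339 vs Lib160: 8
  Lib28 vs Lib265: 7
  Lib28 vs Lib149: 7
  Lib28 vs Lib160: 11
  Lib265 vs Lib149: 6
  Lib265 vs Lib160: 10
  Lib149 vs Lib160: 8
The smallest is 3, between Lib339 and Lib265.

3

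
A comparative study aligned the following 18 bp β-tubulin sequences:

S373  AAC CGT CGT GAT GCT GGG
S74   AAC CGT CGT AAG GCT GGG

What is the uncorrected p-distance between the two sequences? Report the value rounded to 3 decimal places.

Mismatches occur at site 10 (G↔A), site 12 (T↔G).
There are 2 differences over 18 sites, so p = 2/18 = 0.111.

0.111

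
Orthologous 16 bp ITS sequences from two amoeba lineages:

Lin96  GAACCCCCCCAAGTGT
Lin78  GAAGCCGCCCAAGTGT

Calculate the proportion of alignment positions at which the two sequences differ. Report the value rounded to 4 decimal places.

0.1250

Differing sites — 4:C/G; 7:C/G.
There are 2 differences over 16 sites, so p = 2/16 = 0.1250.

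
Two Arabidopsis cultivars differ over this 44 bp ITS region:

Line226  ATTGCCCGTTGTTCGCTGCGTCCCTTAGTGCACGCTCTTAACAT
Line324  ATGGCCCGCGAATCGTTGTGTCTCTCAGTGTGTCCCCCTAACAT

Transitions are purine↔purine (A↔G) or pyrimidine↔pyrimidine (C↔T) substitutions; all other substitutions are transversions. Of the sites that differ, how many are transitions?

Mismatches occur at site 3 (T↔G, transversion), site 9 (T↔C, transition), site 10 (T↔G, transversion), site 11 (G↔A, transition), site 12 (T↔A, transversion), site 16 (C↔T, transition), site 19 (C↔T, transition), site 23 (C↔T, transition), site 26 (T↔C, transition), site 31 (C↔T, transition), site 32 (A↔G, transition), site 33 (C↔T, transition), site 34 (G↔C, transversion), site 36 (T↔C, transition), site 38 (T↔C, transition).
Of the 15 differences, 11 transitions and 4 transversions, so the answer is 11.

11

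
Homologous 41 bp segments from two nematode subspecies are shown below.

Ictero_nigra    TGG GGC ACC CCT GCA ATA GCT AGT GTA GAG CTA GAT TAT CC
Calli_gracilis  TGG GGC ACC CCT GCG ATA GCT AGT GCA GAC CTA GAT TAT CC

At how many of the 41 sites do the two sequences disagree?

Mismatches occur at site 15 (A→G), site 26 (T→C), site 30 (G→C).
That gives 3 mismatches out of 41 aligned sites, so the Hamming distance is 3.

3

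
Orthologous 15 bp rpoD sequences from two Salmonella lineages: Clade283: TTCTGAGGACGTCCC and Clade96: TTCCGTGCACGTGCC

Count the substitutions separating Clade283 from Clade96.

The sequences differ at positions 4 (T/C), 6 (A/T), 8 (G/C), 13 (C/G).
That gives 4 mismatches out of 15 aligned sites, so the Hamming distance is 4.

4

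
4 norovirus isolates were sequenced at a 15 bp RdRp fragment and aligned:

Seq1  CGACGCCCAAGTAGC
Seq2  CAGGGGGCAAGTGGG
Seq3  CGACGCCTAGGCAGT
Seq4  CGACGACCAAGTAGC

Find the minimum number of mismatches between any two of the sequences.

Pairwise Hamming distances:
  Seq1 vs Seq2: 7
  Seq1 vs Seq3: 4
  Seq1 vs Seq4: 1
  Seq2 vs Seq3: 10
  Seq2 vs Seq4: 7
  Seq3 vs Seq4: 5
The smallest is 1, between Seq1 and Seq4.

1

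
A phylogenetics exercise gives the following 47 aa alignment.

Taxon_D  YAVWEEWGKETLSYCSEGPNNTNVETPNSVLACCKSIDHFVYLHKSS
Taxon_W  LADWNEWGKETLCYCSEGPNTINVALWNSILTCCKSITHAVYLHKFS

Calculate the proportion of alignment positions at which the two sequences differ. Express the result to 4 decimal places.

Differing sites — 1:Y/L; 3:V/D; 5:E/N; 13:S/C; 21:N/T; 22:T/I; 25:E/A; 26:T/L; 27:P/W; 30:V/I; 32:A/T; 38:D/T; 40:F/A; 46:S/F.
There are 14 differences over 47 sites, so p = 14/47 = 0.2979.

0.2979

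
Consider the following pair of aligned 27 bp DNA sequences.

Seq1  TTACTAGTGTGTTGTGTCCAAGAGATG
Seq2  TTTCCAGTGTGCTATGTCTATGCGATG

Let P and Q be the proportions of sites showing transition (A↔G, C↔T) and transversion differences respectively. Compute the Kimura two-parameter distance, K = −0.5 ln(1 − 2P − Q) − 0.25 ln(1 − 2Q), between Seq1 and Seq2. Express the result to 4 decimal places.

Differing sites — 3:A/T (Tv); 5:T/C (Ti); 12:T/C (Ti); 14:G/A (Ti); 19:C/T (Ti); 21:A/T (Tv); 23:A/C (Tv).
Of the 7 differences, 4 transitions and 3 transversions over 27 sites: P = 4/27 = 0.148148, Q = 3/27 = 0.111111.
d = −0.5·ln(0.592593) − 0.25·ln(0.777778) = −0.5·(-0.523247) − 0.25·(-0.251314) = 0.3245.

0.3245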